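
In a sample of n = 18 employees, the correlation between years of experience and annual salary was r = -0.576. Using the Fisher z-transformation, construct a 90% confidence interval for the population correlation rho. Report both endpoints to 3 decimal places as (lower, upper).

(-0.794, -0.228)

z_r = atanh(-0.576) = -0.656456;  SE = 1/√(n−3) = 1/√15 = 0.258199
z-limits: -0.656456 ± 1.645·0.258199 = -0.656456 ± 0.424737 = [-1.081193, -0.231719]
ρ-limits: (tanh -1.081193, tanh -0.231719) = (-0.794, -0.228)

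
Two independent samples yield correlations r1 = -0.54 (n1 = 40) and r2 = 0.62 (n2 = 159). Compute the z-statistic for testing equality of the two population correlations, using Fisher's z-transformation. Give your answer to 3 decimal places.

z1 = atanh(-0.54) = -0.604156,  z2 = atanh(0.62) = 0.725005
SE = √(1/(n1−3) + 1/(n2−3)) = √(1/37 + 1/156) = √(0.0270270 + 0.0064103) = √0.0334373 = 0.182859
z = (z1 − z2)/SE = (-0.604156 − 0.725005) / 0.182859 = -1.329161 / 0.182859 = -7.269

-7.269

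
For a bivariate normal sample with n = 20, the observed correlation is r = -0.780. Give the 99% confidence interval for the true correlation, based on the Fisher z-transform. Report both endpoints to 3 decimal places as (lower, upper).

z_r = atanh(-0.780) = -1.045371;  SE = 1/√(n−3) = 1/√17 = 0.242536
z-limits: -1.045371 ± 2.576·0.242536 = -1.045371 ± 0.624773 = [-1.670144, -0.420598]
ρ-limits: (tanh -1.670144, tanh -0.420598) = (-0.932, -0.397)

(-0.932, -0.397)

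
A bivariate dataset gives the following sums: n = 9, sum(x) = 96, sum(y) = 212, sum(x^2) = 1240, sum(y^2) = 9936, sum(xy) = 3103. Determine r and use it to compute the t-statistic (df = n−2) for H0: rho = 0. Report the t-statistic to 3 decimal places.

3.716

Numerator: nΣxy − (Σx)(Σy) = 9·3103 − (96)(212) = 7575
Denominator: √[(nΣx²−(Σx)²)(nΣy²−(Σy)²)]
  nΣx²−(Σx)² = 9·1240 − 9216 = 1944;  nΣy²−(Σy)² = 9·9936 − 44944 = 44480
  √(1944·44480) = √86469120 = 9298.8774
r = 7575 / 9298.8774 = 0.8146
t = r·√(n−2)/√(1−r²) = 0.8146·√7 / √(1−0.663573) = 2.155229 / 0.580023 = 3.716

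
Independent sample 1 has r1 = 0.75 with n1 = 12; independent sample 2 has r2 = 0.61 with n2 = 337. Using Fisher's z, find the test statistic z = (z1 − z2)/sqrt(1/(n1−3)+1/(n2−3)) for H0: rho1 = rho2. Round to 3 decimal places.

z1 = atanh(0.75) = 0.972955,  z2 = atanh(0.61) = 0.708921
SE = √(1/(n1−3) + 1/(n2−3)) = √(1/9 + 1/334) = √(0.1111111 + 0.0029940) = √0.1141051 = 0.337794
z = (z1 − z2)/SE = (0.972955 − 0.708921) / 0.337794 = 0.264034 / 0.337794 = 0.782

0.782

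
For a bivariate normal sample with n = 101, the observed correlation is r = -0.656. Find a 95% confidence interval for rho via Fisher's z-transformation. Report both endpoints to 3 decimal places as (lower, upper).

Fisher z: z_r = atanh(r) = ½·ln((1+(-0.656))/(1−(-0.656))) = -0.785759
SE(z) = 1/√(n−3) = 1/√98 = 0.101015
95% ⇒ z* = 1.960; margin = 1.960·0.101015 = 0.197989
CI on z-scale: (-0.983748, -0.587770)
Back-transform: tanh(-0.983748) = -0.754684, tanh(-0.587770) = -0.528290

(-0.755, -0.528)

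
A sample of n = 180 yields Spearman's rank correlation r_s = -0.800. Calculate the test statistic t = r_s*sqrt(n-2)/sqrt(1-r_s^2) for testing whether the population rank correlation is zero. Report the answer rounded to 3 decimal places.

-17.789

1 − r_s² = 1 − 0.640000 = 0.360000;  √(1−r_s²) = 0.600000
√(n−2) = √178 = 13.341664
t = r_s·√(n−2)/√(1−r_s²) = -0.800 · 13.341664 / 0.600000 = -17.789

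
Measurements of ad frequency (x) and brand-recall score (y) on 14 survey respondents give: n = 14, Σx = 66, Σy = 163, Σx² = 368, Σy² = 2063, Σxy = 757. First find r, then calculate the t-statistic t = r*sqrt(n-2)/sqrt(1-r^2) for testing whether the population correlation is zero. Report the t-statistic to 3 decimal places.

-0.411

Numerator: nΣxy − (Σx)(Σy) = 14·757 − (66)(163) = -160
Denominator: √[(nΣx²−(Σx)²)(nΣy²−(Σy)²)]
  nΣx²−(Σx)² = 14·368 − 4356 = 796;  nΣy²−(Σy)² = 14·2063 − 26569 = 2313
  √(796·2313) = √1841148 = 1356.8891
r = -160 / 1356.8891 = -0.1179
t = r·√(n−2)/√(1−r²) = -0.1179·√12 / √(1−0.013900) = -0.408418 / 0.993026 = -0.411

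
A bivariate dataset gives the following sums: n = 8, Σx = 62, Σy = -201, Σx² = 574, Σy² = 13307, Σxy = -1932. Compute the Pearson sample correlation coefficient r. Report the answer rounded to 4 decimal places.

-0.4259

S_xy = nΣxy − ΣxΣy = 8·(-1932) − 62·(-201) = -15456 − (-12462) = -2994
S_xx = nΣx² − (Σx)² = 8·574 − 62² = 4592 − 3844 = 748
S_yy = nΣy² − (Σy)² = 8·13307 − (-201)² = 106456 − 40401 = 66055
r = S_xy / √(S_xx·S_yy) = -2994 / √(748·66055) = -2994 / √49409140 = -2994 / 7029.1635 = -0.4259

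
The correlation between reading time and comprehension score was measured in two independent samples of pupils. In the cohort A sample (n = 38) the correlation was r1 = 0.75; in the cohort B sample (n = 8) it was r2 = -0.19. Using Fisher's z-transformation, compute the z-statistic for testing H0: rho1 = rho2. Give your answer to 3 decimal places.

2.437

z1 = atanh(0.75) = 0.972955,  z2 = atanh(-0.19) = -0.192337
SE = √(1/(n1−3) + 1/(n2−3)) = √(1/35 + 1/5) = √(0.0285714 + 0.2000000) = √0.2285714 = 0.478091
z = (z1 − z2)/SE = (0.972955 − (-0.192337)) / 0.478091 = 1.165292 / 0.478091 = 2.437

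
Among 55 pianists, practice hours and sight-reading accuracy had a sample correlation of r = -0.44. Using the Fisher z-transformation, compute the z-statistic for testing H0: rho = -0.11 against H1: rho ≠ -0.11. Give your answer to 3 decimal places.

-2.609

z_r = atanh(-0.44) = -0.472231,  z_0 = atanh(-0.11) = -0.110447
SE = 1/√(n−3) = 1/√52 = 0.138675
z = (z_r − z_0)/SE = (-0.472231 − (-0.110447)) / 0.138675 = -0.361784 / 0.138675 = -2.609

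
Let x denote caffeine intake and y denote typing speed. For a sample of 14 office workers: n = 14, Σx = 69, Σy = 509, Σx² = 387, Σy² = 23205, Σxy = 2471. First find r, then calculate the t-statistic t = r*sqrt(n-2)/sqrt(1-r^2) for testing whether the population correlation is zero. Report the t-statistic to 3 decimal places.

Numerator: nΣxy − (Σx)(Σy) = 14·2471 − (69)(509) = -527
Denominator: √[(nΣx²−(Σx)²)(nΣy²−(Σy)²)]
  nΣx²−(Σx)² = 14·387 − 4761 = 657;  nΣy²−(Σy)² = 14·23205 − 259081 = 65789
  √(657·65789) = √43223373 = 6574.4485
r = -527 / 6574.4485 = -0.0802
t = r·√(n−2)/√(1−r²) = -0.0802·√12 / √(1−0.006432) = -0.277821 / 0.996779 = -0.279

-0.279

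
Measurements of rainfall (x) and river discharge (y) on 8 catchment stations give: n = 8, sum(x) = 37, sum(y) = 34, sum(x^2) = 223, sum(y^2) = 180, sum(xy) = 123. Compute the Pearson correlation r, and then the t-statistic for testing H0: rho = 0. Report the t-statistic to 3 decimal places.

-3.245

Numerator: nΣxy − (Σx)(Σy) = 8·123 − (37)(34) = -274
Denominator: √[(nΣx²−(Σx)²)(nΣy²−(Σy)²)]
  nΣx²−(Σx)² = 8·223 − 1369 = 415;  nΣy²−(Σy)² = 8·180 − 1156 = 284
  √(415·284) = √117860 = 343.3074
r = -274 / 343.3074 = -0.7981
t = r·√(n−2)/√(1−r²) = -0.7981·√6 / √(1−0.636964) = -1.954938 / 0.602525 = -3.245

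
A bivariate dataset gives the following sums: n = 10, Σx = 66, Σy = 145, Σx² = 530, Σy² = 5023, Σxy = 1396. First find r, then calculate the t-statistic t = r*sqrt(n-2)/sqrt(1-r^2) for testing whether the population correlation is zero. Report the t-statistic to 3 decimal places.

4.311

Numerator: nΣxy − (Σx)(Σy) = 10·1396 − (66)(145) = 4390
Denominator: √[(nΣx²−(Σx)²)(nΣy²−(Σy)²)]
  nΣx²−(Σx)² = 10·530 − 4356 = 944;  nΣy²−(Σy)² = 10·5023 − 21025 = 29205
  √(944·29205) = √27569520 = 5250.6685
r = 4390 / 5250.6685 = 0.8361
t = r·√(n−2)/√(1−r²) = 0.8361·√8 / √(1−0.699063) = 2.364848 / 0.548577 = 4.311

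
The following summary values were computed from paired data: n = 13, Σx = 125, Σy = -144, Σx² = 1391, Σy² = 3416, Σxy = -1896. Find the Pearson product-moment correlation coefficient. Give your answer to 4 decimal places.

Numerator: nΣxy − (Σx)(Σy) = 13·(-1896) − (125)(-144) = -6648
Denominator: √[(nΣx²−(Σx)²)(nΣy²−(Σy)²)]
  nΣx²−(Σx)² = 13·1391 − 15625 = 2458;  nΣy²−(Σy)² = 13·3416 − 20736 = 23672
  √(2458·23672) = √58185776 = 7627.9601
r = -6648 / 7627.9601 = -0.8715

-0.8715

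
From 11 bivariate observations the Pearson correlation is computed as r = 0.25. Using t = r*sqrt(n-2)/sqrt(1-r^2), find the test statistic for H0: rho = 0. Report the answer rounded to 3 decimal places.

t = r·√(n−2) / √(1−r²) with r = 0.25, n = 11
  = 0.25·√9 / √(1 − 0.0625)
  = 0.25·3.000000 / 0.968246
  = 0.750000 / 0.968246 = 0.775

0.775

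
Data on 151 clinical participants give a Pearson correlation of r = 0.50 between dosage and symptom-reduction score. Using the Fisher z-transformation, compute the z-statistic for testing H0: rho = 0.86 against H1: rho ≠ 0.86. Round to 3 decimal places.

-9.052

Fisher z: atanh(0.50) = 0.549306, atanh(0.86) = 1.293345
z = (z_r − z_0)·√(n−3) = (0.549306 − 1.293345)·√148 = -0.744039 · 12.165525 = -9.052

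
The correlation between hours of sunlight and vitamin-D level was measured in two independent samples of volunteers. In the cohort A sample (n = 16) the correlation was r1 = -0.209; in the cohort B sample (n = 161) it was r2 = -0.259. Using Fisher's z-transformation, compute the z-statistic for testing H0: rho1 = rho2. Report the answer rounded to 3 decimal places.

0.183

z1 = atanh(-0.209) = -0.212125,  z2 = atanh(-0.259) = -0.265036
SE = √(1/(n1−3) + 1/(n2−3)) = √(1/13 + 1/158) = √(0.0769231 + 0.0063291) = √0.0832522 = 0.288535
z = (z1 − z2)/SE = (-0.212125 − (-0.265036)) / 0.288535 = 0.052911 / 0.288535 = 0.183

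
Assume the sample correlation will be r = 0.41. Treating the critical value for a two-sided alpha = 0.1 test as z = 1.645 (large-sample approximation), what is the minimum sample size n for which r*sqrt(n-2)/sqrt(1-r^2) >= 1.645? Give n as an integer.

r√(n−2)/√(1−r²) ≥ 1.645  ⇔  n−2 ≥ (1.645)²·(1−r²)/r²
(1−r²)/r² = (1−0.1681)/0.1681 = 4.9488
n ≥ 2 + 2.706025·4.9488 = 2 + 13.3916 = 15.3916
⌈15.3916⌉ = 16

16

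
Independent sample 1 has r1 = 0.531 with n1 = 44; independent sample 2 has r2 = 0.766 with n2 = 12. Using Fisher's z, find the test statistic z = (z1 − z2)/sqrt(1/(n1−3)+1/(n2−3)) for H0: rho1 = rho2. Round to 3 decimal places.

-1.138

z1 = atanh(0.531) = 0.591537,  z2 = atanh(0.766) = 1.010576
SE = √(1/(n1−3) + 1/(n2−3)) = √(1/41 + 1/9) = √(0.0243902 + 0.1111111) = √0.1355013 = 0.368105
z = (z1 − z2)/SE = (0.591537 − 1.010576) / 0.368105 = -0.419039 / 0.368105 = -1.138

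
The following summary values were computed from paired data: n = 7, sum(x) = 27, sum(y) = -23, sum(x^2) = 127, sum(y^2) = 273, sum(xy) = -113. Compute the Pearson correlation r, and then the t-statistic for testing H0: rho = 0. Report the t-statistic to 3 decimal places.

Numerator: nΣxy − (Σx)(Σy) = 7·(-113) − (27)(-23) = -170
Denominator: √[(nΣx²−(Σx)²)(nΣy²−(Σy)²)]
  nΣx²−(Σx)² = 7·127 − 729 = 160;  nΣy²−(Σy)² = 7·273 − 529 = 1382
  √(160·1382) = √221120 = 470.2340
r = -170 / 470.2340 = -0.3615
t = r·√(n−2)/√(1−r²) = -0.3615·√5 / √(1−0.130682) = -0.808339 / 0.932372 = -0.867

-0.867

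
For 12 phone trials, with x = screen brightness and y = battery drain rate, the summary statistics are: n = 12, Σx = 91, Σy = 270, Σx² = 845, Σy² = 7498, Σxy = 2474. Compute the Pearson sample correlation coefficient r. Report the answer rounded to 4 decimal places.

Numerator: nΣxy − (Σx)(Σy) = 12·2474 − (91)(270) = 5118
Denominator: √[(nΣx²−(Σx)²)(nΣy²−(Σy)²)]
  nΣx²−(Σx)² = 12·845 − 8281 = 1859;  nΣy²−(Σy)² = 12·7498 − 72900 = 17076
  √(1859·17076) = √31744284 = 5634.2066
r = 5118 / 5634.2066 = 0.9084

0.9084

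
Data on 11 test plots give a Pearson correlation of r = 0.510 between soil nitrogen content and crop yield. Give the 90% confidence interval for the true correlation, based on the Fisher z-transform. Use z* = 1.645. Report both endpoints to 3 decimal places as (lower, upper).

(-0.019, 0.816)

z_r = atanh(0.510) = 0.562730;  SE = 1/√(n−3) = 1/√8 = 0.353553
z-limits: 0.562730 ± 1.645·0.353553 = 0.562730 ± 0.581595 = [-0.018865, 1.144325]
ρ-limits: (tanh -0.018865, tanh 1.144325) = (-0.019, 0.816)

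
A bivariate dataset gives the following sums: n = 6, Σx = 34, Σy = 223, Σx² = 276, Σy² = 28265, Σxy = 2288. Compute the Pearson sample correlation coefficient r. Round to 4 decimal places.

0.7939

Numerator: nΣxy − (Σx)(Σy) = 6·2288 − (34)(223) = 6146
Denominator: √[(nΣx²−(Σx)²)(nΣy²−(Σy)²)]
  nΣx²−(Σx)² = 6·276 − 1156 = 500;  nΣy²−(Σy)² = 6·28265 − 49729 = 119861
  √(500·119861) = √59930500 = 7741.4792
r = 6146 / 7741.4792 = 0.7939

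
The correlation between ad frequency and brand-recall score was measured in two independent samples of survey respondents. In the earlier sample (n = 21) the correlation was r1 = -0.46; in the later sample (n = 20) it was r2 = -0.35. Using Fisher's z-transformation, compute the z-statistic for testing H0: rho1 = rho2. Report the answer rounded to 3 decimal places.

-0.390

z1 = atanh(-0.46) = -0.497311,  z2 = atanh(-0.35) = -0.365444
SE = √(1/(n1−3) + 1/(n2−3)) = √(1/18 + 1/17) = √(0.0555556 + 0.0588235) = √0.1143791 = 0.338200
z = (z1 − z2)/SE = (-0.497311 − (-0.365444)) / 0.338200 = -0.131867 / 0.338200 = -0.390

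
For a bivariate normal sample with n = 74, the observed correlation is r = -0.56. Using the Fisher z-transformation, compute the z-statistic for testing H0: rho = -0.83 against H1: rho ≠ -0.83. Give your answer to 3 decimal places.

4.679

z_r = atanh(-0.56) = -0.632833,  z_0 = atanh(-0.83) = -1.188136
SE = 1/√(n−3) = 1/√71 = 0.118678
z = (z_r − z_0)/SE = (-0.632833 − (-1.188136)) / 0.118678 = 0.555303 / 0.118678 = 4.679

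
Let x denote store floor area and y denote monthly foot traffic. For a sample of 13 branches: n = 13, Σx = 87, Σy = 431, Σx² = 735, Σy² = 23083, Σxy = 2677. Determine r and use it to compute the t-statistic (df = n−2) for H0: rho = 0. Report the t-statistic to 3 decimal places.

-0.603

Numerator: nΣxy − (Σx)(Σy) = 13·2677 − (87)(431) = -2696
Denominator: √[(nΣx²−(Σx)²)(nΣy²−(Σy)²)]
  nΣx²−(Σx)² = 13·735 − 7569 = 1986;  nΣy²−(Σy)² = 13·23083 − 185761 = 114318
  √(1986·114318) = √227035548 = 15067.6988
r = -2696 / 15067.6988 = -0.1789
t = r·√(n−2)/√(1−r²) = -0.1789·√11 / √(1−0.032005) = -0.593344 / 0.983867 = -0.603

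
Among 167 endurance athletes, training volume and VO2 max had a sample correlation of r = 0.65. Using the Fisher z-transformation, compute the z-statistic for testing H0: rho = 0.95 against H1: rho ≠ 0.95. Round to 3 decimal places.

-13.530

z_r = atanh(0.65) = 0.775299,  z_0 = atanh(0.95) = 1.831781
SE = 1/√(n−3) = 1/√164 = 0.078087
z = (z_r − z_0)/SE = (0.775299 − 1.831781) / 0.078087 = -1.056482 / 0.078087 = -13.530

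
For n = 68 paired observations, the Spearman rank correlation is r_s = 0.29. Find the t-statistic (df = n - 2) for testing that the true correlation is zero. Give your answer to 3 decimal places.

1 − r_s² = 1 − 0.0841 = 0.9159;  √(1−r_s²) = 0.957027
√(n−2) = √66 = 8.124038
t = r_s·√(n−2)/√(1−r_s²) = 0.29 · 8.124038 / 0.957027 = 2.462

2.462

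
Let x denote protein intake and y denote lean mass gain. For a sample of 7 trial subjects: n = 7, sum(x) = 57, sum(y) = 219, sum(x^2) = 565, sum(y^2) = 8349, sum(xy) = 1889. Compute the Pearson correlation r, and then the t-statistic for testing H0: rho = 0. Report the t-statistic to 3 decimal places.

Numerator: nΣxy − (Σx)(Σy) = 7·1889 − (57)(219) = 740
Denominator: √[(nΣx²−(Σx)²)(nΣy²−(Σy)²)]
  nΣx²−(Σx)² = 7·565 − 3249 = 706;  nΣy²−(Σy)² = 7·8349 − 47961 = 10482
  √(706·10482) = √7400292 = 2720.3478
r = 740 / 2720.3478 = 0.2720
t = r·√(n−2)/√(1−r²) = 0.2720·√5 / √(1−0.073984) = 0.608210 / 0.962297 = 0.632

0.632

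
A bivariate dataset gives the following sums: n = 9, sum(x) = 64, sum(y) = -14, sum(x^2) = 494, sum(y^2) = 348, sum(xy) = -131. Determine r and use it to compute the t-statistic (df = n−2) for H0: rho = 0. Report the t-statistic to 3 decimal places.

-0.769

Numerator: nΣxy − (Σx)(Σy) = 9·(-131) − (64)(-14) = -283
Denominator: √[(nΣx²−(Σx)²)(nΣy²−(Σy)²)]
  nΣx²−(Σx)² = 9·494 − 4096 = 350;  nΣy²−(Σy)² = 9·348 − 196 = 2936
  √(350·2936) = √1027600 = 1013.7061
r = -283 / 1013.7061 = -0.2792
t = r·√(n−2)/√(1−r²) = -0.2792·√7 / √(1−0.077953) = -0.738694 / 0.960233 = -0.769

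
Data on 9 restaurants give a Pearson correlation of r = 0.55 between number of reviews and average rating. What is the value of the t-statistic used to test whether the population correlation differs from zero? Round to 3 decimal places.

t = r·√(n−2) / √(1−r²) with r = 0.55, n = 9
  = 0.55·√7 / √(1 − 0.3025)
  = 0.55·2.645751 / 0.835165
  = 1.455163 / 0.835165 = 1.742

1.742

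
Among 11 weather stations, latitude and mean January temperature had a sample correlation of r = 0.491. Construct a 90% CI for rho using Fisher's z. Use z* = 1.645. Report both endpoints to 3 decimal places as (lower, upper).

(-0.044, 0.807)

z_r = atanh(0.491) = 0.537377;  SE = 1/√(n−3) = 1/√8 = 0.353553
z-limits: 0.537377 ± 1.645·0.353553 = 0.537377 ± 0.581595 = [-0.044218, 1.118972]
ρ-limits: (tanh -0.044218, tanh 1.118972) = (-0.044, 0.807)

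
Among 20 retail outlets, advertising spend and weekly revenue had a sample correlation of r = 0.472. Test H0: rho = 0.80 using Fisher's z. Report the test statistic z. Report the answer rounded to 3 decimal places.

-2.416

Fisher z: atanh(0.472) = 0.512641, atanh(0.80) = 1.098612
z = (z_r − z_0)·√(n−3) = (0.512641 − 1.098612)·√17 = -0.585971 · 4.123106 = -2.416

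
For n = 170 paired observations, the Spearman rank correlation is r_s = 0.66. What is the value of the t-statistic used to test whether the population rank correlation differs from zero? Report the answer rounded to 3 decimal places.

11.387

t = r_s·√(n−2) / √(1−r_s²) with r_s = 0.66, n = 170
  = 0.66·√168 / √(1 − 0.4356)
  = 0.66·12.961481 / 0.751266
  = 8.554577 / 0.751266 = 11.387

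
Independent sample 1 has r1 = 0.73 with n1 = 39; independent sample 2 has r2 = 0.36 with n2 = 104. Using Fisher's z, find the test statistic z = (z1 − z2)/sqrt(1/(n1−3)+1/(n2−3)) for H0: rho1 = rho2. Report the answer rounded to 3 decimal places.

2.843

z1 = atanh(0.73) = 0.928727,  z2 = atanh(0.36) = 0.376886
SE = √(1/(n1−3) + 1/(n2−3)) = √(1/36 + 1/101) = √(0.0277778 + 0.0099010) = √0.0376788 = 0.194110
z = (z1 − z2)/SE = (0.928727 − 0.376886) / 0.194110 = 0.551841 / 0.194110 = 2.843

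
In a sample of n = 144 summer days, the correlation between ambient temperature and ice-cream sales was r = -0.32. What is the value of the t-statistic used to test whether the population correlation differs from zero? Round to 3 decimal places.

-4.025

t = r·√(n−2) / √(1−r²) with r = -0.32, n = 144
  = -0.32·√142 / √(1 − 0.1024)
  = -0.32·11.916375 / 0.947418
  = -3.813240 / 0.947418 = -4.025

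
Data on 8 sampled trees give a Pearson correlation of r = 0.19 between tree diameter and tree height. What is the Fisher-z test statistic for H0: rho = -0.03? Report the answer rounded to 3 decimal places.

z_r = atanh(0.19) = 0.192337,  z_0 = atanh(-0.03) = -0.030009
SE = 1/√(n−3) = 1/√5 = 0.447214
z = (z_r − z_0)/SE = (0.192337 − (-0.030009)) / 0.447214 = 0.222346 / 0.447214 = 0.497

0.497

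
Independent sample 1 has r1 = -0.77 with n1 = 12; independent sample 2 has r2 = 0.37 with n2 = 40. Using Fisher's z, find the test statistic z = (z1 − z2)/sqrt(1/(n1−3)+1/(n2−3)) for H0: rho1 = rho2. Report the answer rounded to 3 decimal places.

-3.790

Fisher z-transforms: z1 = atanh(-0.77) = -1.020328, z2 = atanh(0.37) = 0.388423; difference d = -1.408751
Var(d) = 1/9 + 1/37 = 0.1111111 + 0.0270270 = 0.1381381
z = d/√Var(d) = -1.408751 / √0.1381381 = -1.408751 / 0.371669 = -3.790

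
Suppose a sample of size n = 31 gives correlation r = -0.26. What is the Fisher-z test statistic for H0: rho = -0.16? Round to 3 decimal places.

Fisher z: atanh(-0.26) = -0.266108, atanh(-0.16) = -0.161387
z = (z_r − z_0)·√(n−3) = (-0.266108 − (-0.161387))·√28 = -0.104721 · 5.291503 = -0.554

-0.554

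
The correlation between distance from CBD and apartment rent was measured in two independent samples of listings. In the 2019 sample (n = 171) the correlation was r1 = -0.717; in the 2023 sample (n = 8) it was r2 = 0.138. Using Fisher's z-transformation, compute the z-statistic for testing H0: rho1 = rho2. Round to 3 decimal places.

Fisher z-transforms: z1 = atanh(-0.717) = -0.901443, z2 = atanh(0.138) = 0.138886; difference d = -1.040329
Var(d) = 1/168 + 1/5 = 0.0059524 + 0.2000000 = 0.2059524
z = d/√Var(d) = -1.040329 / √0.2059524 = -1.040329 / 0.453820 = -2.292

-2.292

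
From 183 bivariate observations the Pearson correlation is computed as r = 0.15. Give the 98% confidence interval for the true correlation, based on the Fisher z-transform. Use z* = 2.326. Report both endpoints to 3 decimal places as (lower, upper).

z_r = atanh(0.15) = 0.151140;  SE = 1/√(n−3) = 1/√180 = 0.074536
z-limits: 0.151140 ± 2.326·0.074536 = 0.151140 ± 0.173371 = [-0.022231, 0.324511]
ρ-limits: (tanh -0.022231, tanh 0.324511) = (-0.022, 0.314)

(-0.022, 0.314)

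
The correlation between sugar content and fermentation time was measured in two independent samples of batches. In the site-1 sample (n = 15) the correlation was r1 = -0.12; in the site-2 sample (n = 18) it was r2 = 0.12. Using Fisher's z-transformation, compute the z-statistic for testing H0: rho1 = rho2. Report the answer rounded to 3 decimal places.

-0.623

Fisher z-transforms: z1 = atanh(-0.12) = -0.120581, z2 = atanh(0.12) = 0.120581; difference d = -0.241162
Var(d) = 1/12 + 1/15 = 0.0833333 + 0.0666667 = 0.1500000
z = d/√Var(d) = -0.241162 / √0.1500000 = -0.241162 / 0.387298 = -0.623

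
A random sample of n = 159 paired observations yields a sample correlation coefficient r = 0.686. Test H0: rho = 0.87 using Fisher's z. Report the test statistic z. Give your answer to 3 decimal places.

Fisher z: atanh(0.686) = 0.840361, atanh(0.87) = 1.333080
z = (z_r − z_0)·√(n−3) = (0.840361 − 1.333080)·√156 = -0.492719 · 12.489996 = -6.154

-6.154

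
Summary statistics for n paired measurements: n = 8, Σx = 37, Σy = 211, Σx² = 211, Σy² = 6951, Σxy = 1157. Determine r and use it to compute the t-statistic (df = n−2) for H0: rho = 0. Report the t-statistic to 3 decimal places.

2.961

Numerator: nΣxy − (Σx)(Σy) = 8·1157 − (37)(211) = 1449
Denominator: √[(nΣx²−(Σx)²)(nΣy²−(Σy)²)]
  nΣx²−(Σx)² = 8·211 − 1369 = 319;  nΣy²−(Σy)² = 8·6951 − 44521 = 11087
  √(319·11087) = √3536753 = 1880.6257
r = 1449 / 1880.6257 = 0.7705
t = r·√(n−2)/√(1−r²) = 0.7705·√6 / √(1−0.593670) = 1.887332 / 0.637440 = 2.961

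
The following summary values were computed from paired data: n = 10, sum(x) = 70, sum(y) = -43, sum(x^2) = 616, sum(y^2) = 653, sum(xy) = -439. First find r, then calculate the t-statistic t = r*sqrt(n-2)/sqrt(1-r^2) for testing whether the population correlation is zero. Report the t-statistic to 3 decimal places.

S_xy = nΣxy − ΣxΣy = 10·(-439) − 70·(-43) = -4390 − (-3010) = -1380
S_xx = nΣx² − (Σx)² = 10·616 − 70² = 6160 − 4900 = 1260
S_yy = nΣy² − (Σy)² = 10·653 − (-43)² = 6530 − 1849 = 4681
r = S_xy / √(S_xx·S_yy) = -1380 / √(1260·4681) = -1380 / √5898060 = -1380 / 2428.5922 = -0.5682
t = r·√(n−2)/√(1−r²) = -0.5682·√8 / √(1−0.322851) = -1.607112 / 0.822891 = -1.953

-1.953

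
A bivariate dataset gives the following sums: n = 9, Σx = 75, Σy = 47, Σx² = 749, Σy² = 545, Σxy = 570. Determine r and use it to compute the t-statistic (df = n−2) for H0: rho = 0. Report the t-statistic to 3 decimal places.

Numerator: nΣxy − (Σx)(Σy) = 9·570 − (75)(47) = 1605
Denominator: √[(nΣx²−(Σx)²)(nΣy²−(Σy)²)]
  nΣx²−(Σx)² = 9·749 − 5625 = 1116;  nΣy²−(Σy)² = 9·545 − 2209 = 2696
  √(1116·2696) = √3008736 = 1734.5708
r = 1605 / 1734.5708 = 0.9253
t = r·√(n−2)/√(1−r²) = 0.9253·√7 / √(1−0.856180) = 2.448114 / 0.379236 = 6.455

6.455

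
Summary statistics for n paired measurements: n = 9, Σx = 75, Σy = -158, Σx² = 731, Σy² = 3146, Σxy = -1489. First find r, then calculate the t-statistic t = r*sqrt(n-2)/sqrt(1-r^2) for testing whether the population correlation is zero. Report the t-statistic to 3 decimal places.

-4.616

S_xy = nΣxy − ΣxΣy = 9·(-1489) − 75·(-158) = -13401 − (-11850) = -1551
S_xx = nΣx² − (Σx)² = 9·731 − 75² = 6579 − 5625 = 954
S_yy = nΣy² − (Σy)² = 9·3146 − (-158)² = 28314 − 24964 = 3350
r = S_xy / √(S_xx·S_yy) = -1551 / √(954·3350) = -1551 / √3195900 = -1551 / 1787.7080 = -0.8676
t = r·√(n−2)/√(1−r²) = -0.8676·√7 / √(1−0.752730) = -2.295454 / 0.497263 = -4.616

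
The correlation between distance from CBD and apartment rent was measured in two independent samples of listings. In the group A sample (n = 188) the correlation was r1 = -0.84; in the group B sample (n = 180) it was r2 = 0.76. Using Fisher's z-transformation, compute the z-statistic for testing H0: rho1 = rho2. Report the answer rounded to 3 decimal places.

-21.089

Fisher z-transforms: z1 = atanh(-0.84) = -1.221174, z2 = atanh(0.76) = 0.996215; difference d = -2.217389
Var(d) = 1/185 + 1/177 = 0.0054054 + 0.0056497 = 0.0110551
z = d/√Var(d) = -2.217389 / √0.0110551 = -2.217389 / 0.105143 = -21.089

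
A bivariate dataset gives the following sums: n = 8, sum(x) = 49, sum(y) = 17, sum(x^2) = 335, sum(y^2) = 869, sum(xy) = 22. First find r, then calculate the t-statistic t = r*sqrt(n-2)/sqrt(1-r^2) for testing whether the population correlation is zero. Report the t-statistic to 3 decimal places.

-1.347

S_xy = nΣxy − ΣxΣy = 8·22 − 49·17 = 176 − 833 = -657
S_xx = nΣx² − (Σx)² = 8·335 − 49² = 2680 − 2401 = 279
S_yy = nΣy² − (Σy)² = 8·869 − 17² = 6952 − 289 = 6663
r = S_xy / √(S_xx·S_yy) = -657 / √(279·6663) = -657 / √1858977 = -657 / 1363.4431 = -0.4819
t = r·√(n−2)/√(1−r²) = -0.4819·√6 / √(1−0.232228) = -1.180409 / 0.876226 = -1.347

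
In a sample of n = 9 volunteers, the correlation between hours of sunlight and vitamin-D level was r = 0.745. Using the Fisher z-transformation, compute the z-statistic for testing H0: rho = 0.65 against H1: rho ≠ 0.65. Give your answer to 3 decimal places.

z_r = atanh(0.745) = 0.961623,  z_0 = atanh(0.65) = 0.775299
SE = 1/√(n−3) = 1/√6 = 0.408248
z = (z_r − z_0)/SE = (0.961623 − 0.775299) / 0.408248 = 0.186324 / 0.408248 = 0.456

0.456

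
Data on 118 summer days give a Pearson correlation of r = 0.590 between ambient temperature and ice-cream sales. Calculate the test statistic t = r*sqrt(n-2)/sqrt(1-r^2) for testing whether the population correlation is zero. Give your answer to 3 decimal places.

1 − r² = 1 − 0.348100 = 0.651900;  √(1−r²) = 0.807403
√(n−2) = √116 = 10.770330
t = r·√(n−2)/√(1−r²) = 0.590 · 10.770330 / 0.807403 = 7.870

7.870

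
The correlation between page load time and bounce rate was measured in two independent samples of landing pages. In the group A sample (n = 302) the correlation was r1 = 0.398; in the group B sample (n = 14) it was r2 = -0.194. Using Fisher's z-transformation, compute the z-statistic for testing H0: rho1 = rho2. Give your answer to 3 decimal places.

2.012

Fisher z-transforms: z1 = atanh(0.398) = 0.421270, z2 = atanh(-0.194) = -0.196490; difference d = 0.617760
Var(d) = 1/299 + 1/11 = 0.0033445 + 0.0909091 = 0.0942536
z = d/√Var(d) = 0.617760 / √0.0942536 = 0.617760 / 0.307007 = 2.012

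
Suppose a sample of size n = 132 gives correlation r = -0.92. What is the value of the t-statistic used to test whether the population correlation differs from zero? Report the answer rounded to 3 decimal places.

1 − r² = 1 − 0.8464 = 0.1536;  √(1−r²) = 0.391918
√(n−2) = √130 = 11.401754
t = r·√(n−2)/√(1−r²) = -0.92 · 11.401754 / 0.391918 = -26.765

-26.765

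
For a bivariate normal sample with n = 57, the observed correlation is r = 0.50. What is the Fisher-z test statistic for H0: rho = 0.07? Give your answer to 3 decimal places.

z_r = atanh(0.50) = 0.549306,  z_0 = atanh(0.07) = 0.070115
SE = 1/√(n−3) = 1/√54 = 0.136083
z = (z_r − z_0)/SE = (0.549306 − 0.070115) / 0.136083 = 0.479191 / 0.136083 = 3.521

3.521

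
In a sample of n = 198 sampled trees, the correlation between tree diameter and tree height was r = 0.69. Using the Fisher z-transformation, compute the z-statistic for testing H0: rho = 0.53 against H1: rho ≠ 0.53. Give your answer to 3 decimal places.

z_r = atanh(0.69) = 0.847956,  z_0 = atanh(0.53) = 0.590145
SE = 1/√(n−3) = 1/√195 = 0.071611
z = (z_r − z_0)/SE = (0.847956 − 0.590145) / 0.071611 = 0.257811 / 0.071611 = 3.600

3.600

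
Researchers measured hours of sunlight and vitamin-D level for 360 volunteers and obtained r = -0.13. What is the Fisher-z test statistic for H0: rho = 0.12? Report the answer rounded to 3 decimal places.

z_r = atanh(-0.13) = -0.130740,  z_0 = atanh(0.12) = 0.120581
SE = 1/√(n−3) = 1/√357 = 0.052926
z = (z_r − z_0)/SE = (-0.130740 − 0.120581) / 0.052926 = -0.251321 / 0.052926 = -4.749

-4.749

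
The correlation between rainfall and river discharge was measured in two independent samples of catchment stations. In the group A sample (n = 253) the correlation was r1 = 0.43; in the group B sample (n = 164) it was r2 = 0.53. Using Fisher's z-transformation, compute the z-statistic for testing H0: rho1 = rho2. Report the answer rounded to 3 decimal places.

-1.289

Fisher z-transforms: z1 = atanh(0.43) = 0.459897, z2 = atanh(0.53) = 0.590145; difference d = -0.130248
Var(d) = 1/250 + 1/161 = 0.0040000 + 0.0062112 = 0.0102112
z = d/√Var(d) = -0.130248 / √0.0102112 = -0.130248 / 0.101050 = -1.289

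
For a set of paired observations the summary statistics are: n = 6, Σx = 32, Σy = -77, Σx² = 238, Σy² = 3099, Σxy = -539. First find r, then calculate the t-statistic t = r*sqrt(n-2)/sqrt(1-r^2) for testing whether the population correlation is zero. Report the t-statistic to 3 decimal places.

-0.724

S_xy = nΣxy − ΣxΣy = 6·(-539) − 32·(-77) = -3234 − (-2464) = -770
S_xx = nΣx² − (Σx)² = 6·238 − 32² = 1428 − 1024 = 404
S_yy = nΣy² − (Σy)² = 6·3099 − (-77)² = 18594 − 5929 = 12665
r = S_xy / √(S_xx·S_yy) = -770 / √(404·12665) = -770 / √5116660 = -770 / 2262.0035 = -0.3404
t = r·√(n−2)/√(1−r²) = -0.3404·√4 / √(1−0.115872) = -0.680800 / 0.940281 = -0.724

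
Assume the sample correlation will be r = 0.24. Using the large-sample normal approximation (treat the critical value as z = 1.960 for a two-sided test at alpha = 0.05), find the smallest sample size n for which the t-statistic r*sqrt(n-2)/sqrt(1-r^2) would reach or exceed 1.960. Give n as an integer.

r√(n−2)/√(1−r²) ≥ 1.960  ⇔  n−2 ≥ (1.960)²·(1−r²)/r²
(1−r²)/r² = (1−0.0576)/0.0576 = 16.3611
n ≥ 2 + 3.8416·16.3611 = 2 + 62.8528 = 64.8528
⌈64.8528⌉ = 65

65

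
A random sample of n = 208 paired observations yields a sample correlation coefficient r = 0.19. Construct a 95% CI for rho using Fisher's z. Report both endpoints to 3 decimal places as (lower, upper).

z_r = atanh(0.19) = 0.192337;  SE = 1/√(n−3) = 1/√205 = 0.069843
z-limits: 0.192337 ± 1.960·0.069843 = 0.192337 ± 0.136892 = [0.055445, 0.329229]
ρ-limits: (tanh 0.055445, tanh 0.329229) = (0.055, 0.318)

(0.055, 0.318)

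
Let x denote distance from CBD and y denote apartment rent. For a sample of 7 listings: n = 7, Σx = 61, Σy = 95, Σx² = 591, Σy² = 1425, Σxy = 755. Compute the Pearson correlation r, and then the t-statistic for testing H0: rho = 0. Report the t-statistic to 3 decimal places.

Numerator: nΣxy − (Σx)(Σy) = 7·755 − (61)(95) = -510
Denominator: √[(nΣx²−(Σx)²)(nΣy²−(Σy)²)]
  nΣx²−(Σx)² = 7·591 − 3721 = 416;  nΣy²−(Σy)² = 7·1425 − 9025 = 950
  √(416·950) = √395200 = 628.6493
r = -510 / 628.6493 = -0.8113
t = r·√(n−2)/√(1−r²) = -0.8113·√5 / √(1−0.658208) = -1.814122 / 0.584630 = -3.103

-3.103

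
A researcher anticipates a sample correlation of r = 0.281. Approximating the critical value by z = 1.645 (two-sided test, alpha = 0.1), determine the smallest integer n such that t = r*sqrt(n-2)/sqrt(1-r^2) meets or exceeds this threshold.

Need r·√(n−2)/√(1−r²) ≥ 1.645
√(n−2) ≥ 1.645·√(1−0.078961) / 0.281 = 1.645·0.959708 / 0.281 = 5.6182
n−2 ≥ 31.5642  ⇒  n ≥ 33.5642
Smallest integer n = 34

34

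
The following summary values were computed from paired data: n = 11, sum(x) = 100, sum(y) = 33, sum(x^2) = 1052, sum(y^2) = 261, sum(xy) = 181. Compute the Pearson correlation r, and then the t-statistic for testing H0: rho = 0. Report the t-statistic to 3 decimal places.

-3.765

Numerator: nΣxy − (Σx)(Σy) = 11·181 − (100)(33) = -1309
Denominator: √[(nΣx²−(Σx)²)(nΣy²−(Σy)²)]
  nΣx²−(Σx)² = 11·1052 − 10000 = 1572;  nΣy²−(Σy)² = 11·261 − 1089 = 1782
  √(1572·1782) = √2801304 = 1673.7097
r = -1309 / 1673.7097 = -0.7821
t = r·√(n−2)/√(1−r²) = -0.7821·√9 / √(1−0.611680) = -2.346300 / 0.623153 = -3.765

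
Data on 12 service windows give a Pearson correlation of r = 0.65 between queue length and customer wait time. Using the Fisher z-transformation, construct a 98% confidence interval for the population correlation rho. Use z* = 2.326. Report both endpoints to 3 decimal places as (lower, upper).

(0.000, 0.914)

Fisher z: z_r = atanh(r) = ½·ln((1+0.65)/(1−0.65)) = 0.775299
SE(z) = 1/√(n−3) = 1/√9 = 0.333333
98% ⇒ z* = 2.326; margin = 2.326·0.333333 = 0.775333
CI on z-scale: (-0.000034, 1.550632)
Back-transform: tanh(-0.000034) = -0.000034, tanh(1.550632) = 0.913890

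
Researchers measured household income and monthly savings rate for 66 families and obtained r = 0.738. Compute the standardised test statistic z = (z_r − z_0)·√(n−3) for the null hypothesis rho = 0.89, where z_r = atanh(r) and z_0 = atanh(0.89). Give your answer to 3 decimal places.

Fisher z: atanh(0.738) = 0.946073, atanh(0.89) = 1.421926
z = (z_r − z_0)·√(n−3) = (0.946073 − 1.421926)·√63 = -0.475853 · 7.937254 = -3.777

-3.777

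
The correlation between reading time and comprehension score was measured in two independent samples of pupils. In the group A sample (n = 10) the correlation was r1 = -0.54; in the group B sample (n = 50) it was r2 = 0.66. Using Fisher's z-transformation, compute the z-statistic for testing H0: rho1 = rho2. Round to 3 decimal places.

-3.448

Fisher z-transforms: z1 = atanh(-0.54) = -0.604156, z2 = atanh(0.66) = 0.792814; difference d = -1.396970
Var(d) = 1/7 + 1/47 = 0.1428571 + 0.0212766 = 0.1641337
z = d/√Var(d) = -1.396970 / √0.1641337 = -1.396970 / 0.405134 = -3.448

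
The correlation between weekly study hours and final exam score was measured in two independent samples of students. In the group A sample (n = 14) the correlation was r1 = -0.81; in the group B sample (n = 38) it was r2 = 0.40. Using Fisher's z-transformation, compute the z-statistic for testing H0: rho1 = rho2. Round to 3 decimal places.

Fisher z-transforms: z1 = atanh(-0.81) = -1.127029, z2 = atanh(0.40) = 0.423649; difference d = -1.550678
Var(d) = 1/11 + 1/35 = 0.0909091 + 0.0285714 = 0.1194805
z = d/√Var(d) = -1.550678 / √0.1194805 = -1.550678 / 0.345660 = -4.486

-4.486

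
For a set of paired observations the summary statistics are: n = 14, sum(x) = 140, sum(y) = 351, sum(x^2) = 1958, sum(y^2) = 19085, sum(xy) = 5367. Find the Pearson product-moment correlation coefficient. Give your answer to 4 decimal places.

0.7752

S_xy = nΣxy − ΣxΣy = 14·5367 − 140·351 = 75138 − 49140 = 25998
S_xx = nΣx² − (Σx)² = 14·1958 − 140² = 27412 − 19600 = 7812
S_yy = nΣy² − (Σy)² = 14·19085 − 351² = 267190 − 123201 = 143989
r = S_xy / √(S_xx·S_yy) = 25998 / √(7812·143989) = 25998 / √1124842068 = 25998 / 33538.6653 = 0.7752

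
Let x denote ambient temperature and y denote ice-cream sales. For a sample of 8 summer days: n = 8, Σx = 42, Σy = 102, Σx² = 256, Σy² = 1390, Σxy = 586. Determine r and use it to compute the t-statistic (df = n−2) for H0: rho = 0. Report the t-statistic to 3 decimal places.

4.940

Numerator: nΣxy − (Σx)(Σy) = 8·586 − (42)(102) = 404
Denominator: √[(nΣx²−(Σx)²)(nΣy²−(Σy)²)]
  nΣx²−(Σx)² = 8·256 − 1764 = 284;  nΣy²−(Σy)² = 8·1390 − 10404 = 716
  √(284·716) = √203344 = 450.9368
r = 404 / 450.9368 = 0.8959
t = r·√(n−2)/√(1−r²) = 0.8959·√6 / √(1−0.802637) = 2.194498 / 0.444256 = 4.940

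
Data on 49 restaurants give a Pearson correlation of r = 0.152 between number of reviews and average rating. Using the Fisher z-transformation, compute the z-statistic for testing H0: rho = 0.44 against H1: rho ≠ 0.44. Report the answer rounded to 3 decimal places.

z_r = atanh(0.152) = 0.153187,  z_0 = atanh(0.44) = 0.472231
SE = 1/√(n−3) = 1/√46 = 0.147442
z = (z_r − z_0)/SE = (0.153187 − 0.472231) / 0.147442 = -0.319044 / 0.147442 = -2.164

-2.164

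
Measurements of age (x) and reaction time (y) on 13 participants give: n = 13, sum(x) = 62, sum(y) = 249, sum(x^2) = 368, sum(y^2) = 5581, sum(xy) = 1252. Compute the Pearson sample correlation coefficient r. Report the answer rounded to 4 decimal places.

S_xy = nΣxy − ΣxΣy = 13·1252 − 62·249 = 16276 − 15438 = 838
S_xx = nΣx² − (Σx)² = 13·368 − 62² = 4784 − 3844 = 940
S_yy = nΣy² − (Σy)² = 13·5581 − 249² = 72553 − 62001 = 10552
r = S_xy / √(S_xx·S_yy) = 838 / √(940·10552) = 838 / √9918880 = 838 / 3149.4253 = 0.2661

0.2661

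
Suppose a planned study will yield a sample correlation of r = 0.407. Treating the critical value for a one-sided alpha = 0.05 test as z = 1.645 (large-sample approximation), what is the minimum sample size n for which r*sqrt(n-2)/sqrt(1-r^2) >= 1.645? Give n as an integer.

16

Need r·√(n−2)/√(1−r²) ≥ 1.645
√(n−2) ≥ 1.645·√(1−0.165649) / 0.407 = 1.645·0.913428 / 0.407 = 3.6919
n−2 ≥ 13.6301  ⇒  n ≥ 15.6301
Smallest integer n = 16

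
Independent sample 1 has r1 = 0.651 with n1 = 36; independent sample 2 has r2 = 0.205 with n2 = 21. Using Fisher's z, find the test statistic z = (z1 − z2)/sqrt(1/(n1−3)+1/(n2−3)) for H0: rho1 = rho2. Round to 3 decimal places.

1.942

z1 = atanh(0.651) = 0.777032,  z2 = atanh(0.205) = 0.207946
SE = √(1/(n1−3) + 1/(n2−3)) = √(1/33 + 1/18) = √(0.0303030 + 0.0555556) = √0.0858586 = 0.293016
z = (z1 − z2)/SE = (0.777032 − 0.207946) / 0.293016 = 0.569086 / 0.293016 = 1.942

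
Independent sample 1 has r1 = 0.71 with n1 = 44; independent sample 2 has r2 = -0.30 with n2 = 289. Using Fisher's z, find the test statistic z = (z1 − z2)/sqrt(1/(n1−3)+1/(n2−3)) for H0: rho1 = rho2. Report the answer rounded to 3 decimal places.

Fisher z-transforms: z1 = atanh(0.71) = 0.887184, z2 = atanh(-0.30) = -0.309520; difference d = 1.196704
Var(d) = 1/41 + 1/286 = 0.0243902 + 0.0034965 = 0.0278867
z = d/√Var(d) = 1.196704 / √0.0278867 = 1.196704 / 0.166993 = 7.166

7.166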